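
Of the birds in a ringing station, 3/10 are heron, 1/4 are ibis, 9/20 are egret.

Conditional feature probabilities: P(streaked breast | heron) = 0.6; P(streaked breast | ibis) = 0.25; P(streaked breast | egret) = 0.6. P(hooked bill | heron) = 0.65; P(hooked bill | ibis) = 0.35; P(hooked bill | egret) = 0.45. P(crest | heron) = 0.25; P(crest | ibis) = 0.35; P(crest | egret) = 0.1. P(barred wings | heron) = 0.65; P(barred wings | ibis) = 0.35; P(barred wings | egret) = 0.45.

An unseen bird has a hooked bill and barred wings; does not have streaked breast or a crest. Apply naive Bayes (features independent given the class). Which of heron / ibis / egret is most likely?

heron

heron: 0.3 × (1−0.6) × 0.65 × (1−0.25) × 0.65 = 0.038025
ibis: 0.25 × (1−0.25) × 0.35 × (1−0.35) × 0.35 = 0.0149296875
egret: 0.45 × (1−0.6) × 0.45 × (1−0.1) × 0.45 = 0.032805
Highest score → heron.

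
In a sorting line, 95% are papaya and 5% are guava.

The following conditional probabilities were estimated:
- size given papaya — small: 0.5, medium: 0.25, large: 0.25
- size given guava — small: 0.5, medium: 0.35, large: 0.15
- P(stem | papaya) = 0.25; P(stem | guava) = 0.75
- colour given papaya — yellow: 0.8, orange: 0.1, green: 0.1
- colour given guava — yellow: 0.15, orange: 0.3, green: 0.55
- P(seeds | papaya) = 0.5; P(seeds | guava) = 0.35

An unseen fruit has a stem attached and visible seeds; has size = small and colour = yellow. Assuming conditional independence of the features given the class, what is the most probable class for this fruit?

papaya: 0.95 × 0.5 × 0.25 × 0.8 × 0.5 = 0.0475
guava: 0.05 × 0.5 × 0.75 × 0.15 × 0.35 = 0.000984375
Highest score → papaya.

papaya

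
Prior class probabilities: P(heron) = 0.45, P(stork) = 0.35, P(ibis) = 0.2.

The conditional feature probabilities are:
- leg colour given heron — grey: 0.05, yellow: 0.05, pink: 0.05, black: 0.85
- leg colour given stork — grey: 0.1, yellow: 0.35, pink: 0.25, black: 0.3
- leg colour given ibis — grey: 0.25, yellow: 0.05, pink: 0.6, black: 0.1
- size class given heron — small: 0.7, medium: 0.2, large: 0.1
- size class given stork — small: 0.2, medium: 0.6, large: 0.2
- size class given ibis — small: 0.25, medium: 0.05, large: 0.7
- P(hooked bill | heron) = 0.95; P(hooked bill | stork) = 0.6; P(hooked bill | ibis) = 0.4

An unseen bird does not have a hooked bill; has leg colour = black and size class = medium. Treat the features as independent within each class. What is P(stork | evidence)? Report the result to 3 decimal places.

0.851

heron: 0.45 × 0.85 × 0.2 × (1−0.95) = 0.003825
stork: 0.35 × 0.3 × 0.6 × (1−0.6) = 0.0252
ibis: 0.2 × 0.1 × 0.05 × (1−0.4) = 0.0006
P(stork | x) = 0.0252 / 0.029625 ≈ 0.851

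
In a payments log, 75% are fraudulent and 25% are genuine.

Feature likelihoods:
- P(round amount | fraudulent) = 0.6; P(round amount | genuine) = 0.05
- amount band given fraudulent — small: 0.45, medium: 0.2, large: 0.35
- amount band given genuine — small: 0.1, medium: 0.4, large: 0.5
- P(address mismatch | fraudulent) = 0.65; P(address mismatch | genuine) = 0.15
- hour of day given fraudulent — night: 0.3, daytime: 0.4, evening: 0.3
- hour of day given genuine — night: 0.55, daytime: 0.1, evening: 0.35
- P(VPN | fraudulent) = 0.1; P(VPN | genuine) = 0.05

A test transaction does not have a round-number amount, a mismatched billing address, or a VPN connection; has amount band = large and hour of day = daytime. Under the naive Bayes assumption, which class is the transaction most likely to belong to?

fraudulent: 0.75 × (1−0.6) × 0.35 × (1−0.65) × 0.4 × (1−0.1) = 0.01323
genuine: 0.25 × (1−0.05) × 0.5 × (1−0.15) × 0.1 × (1−0.05) = 0.0095890625
Highest score → fraudulent.

fraudulent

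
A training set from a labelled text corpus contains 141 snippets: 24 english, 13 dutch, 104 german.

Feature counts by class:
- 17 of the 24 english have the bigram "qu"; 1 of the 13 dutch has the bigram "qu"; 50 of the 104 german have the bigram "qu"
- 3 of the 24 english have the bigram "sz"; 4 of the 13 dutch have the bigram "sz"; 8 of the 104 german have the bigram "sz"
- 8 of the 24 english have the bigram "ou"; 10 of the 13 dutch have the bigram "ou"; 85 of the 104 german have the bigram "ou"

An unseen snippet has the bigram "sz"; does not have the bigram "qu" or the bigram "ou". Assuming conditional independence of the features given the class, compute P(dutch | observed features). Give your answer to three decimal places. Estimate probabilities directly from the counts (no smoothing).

0.388

english: (24/141) × (7/24) × (3/24) × (16/24) ≈ 0.00413712
dutch: (13/141) × (12/13) × (4/13) × (3/13) ≈ 0.00604306
german: (104/141) × (54/104) × (8/104) × (19/104) ≈ 0.0053821
P(dutch | x) = 0.00604306 / 0.01556228 ≈ 0.388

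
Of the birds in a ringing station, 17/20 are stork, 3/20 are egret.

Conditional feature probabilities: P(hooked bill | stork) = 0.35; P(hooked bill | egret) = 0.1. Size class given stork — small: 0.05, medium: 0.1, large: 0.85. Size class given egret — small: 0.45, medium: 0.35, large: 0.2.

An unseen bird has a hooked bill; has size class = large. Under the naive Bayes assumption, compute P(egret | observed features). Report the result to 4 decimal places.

0.0117

stork: 0.85 × 0.35 × 0.85 = 0.252875
egret: 0.15 × 0.1 × 0.2 = 0.003
P(egret | x) = 0.003 / 0.255875 ≈ 0.0117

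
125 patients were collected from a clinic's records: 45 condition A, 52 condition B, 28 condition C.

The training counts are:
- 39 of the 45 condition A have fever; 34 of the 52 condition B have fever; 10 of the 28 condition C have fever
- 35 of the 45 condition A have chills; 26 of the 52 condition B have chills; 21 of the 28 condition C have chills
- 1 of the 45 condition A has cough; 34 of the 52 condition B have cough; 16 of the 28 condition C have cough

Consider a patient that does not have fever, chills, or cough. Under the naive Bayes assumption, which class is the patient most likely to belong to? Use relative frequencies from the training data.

condition A: (45/125) × (6/45) × (10/45) × (44/45) ≈ 0.0104296
condition B: (52/125) × (18/52) × (26/52) × (18/52) ≈ 0.0249231
condition C: (28/125) × (18/28) × (7/28) × (12/28) ≈ 0.0154286
Highest score → condition B.

condition B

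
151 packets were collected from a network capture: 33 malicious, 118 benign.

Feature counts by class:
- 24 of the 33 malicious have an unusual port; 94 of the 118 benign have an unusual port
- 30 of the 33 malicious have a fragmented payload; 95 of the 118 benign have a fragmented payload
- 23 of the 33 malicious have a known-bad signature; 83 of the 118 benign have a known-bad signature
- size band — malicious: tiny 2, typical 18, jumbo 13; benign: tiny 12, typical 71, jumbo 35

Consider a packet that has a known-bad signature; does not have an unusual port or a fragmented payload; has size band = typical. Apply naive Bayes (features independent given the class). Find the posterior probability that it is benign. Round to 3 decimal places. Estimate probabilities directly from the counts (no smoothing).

malicious: (33/151) × (9/33) × (3/33) × (23/33) × (18/33) ≈ 0.0020599
benign: (118/151) × (24/118) × (23/118) × (83/118) × (71/118) ≈ 0.0131115
P(benign | x) = 0.0131115 / 0.0151714 ≈ 0.864

0.864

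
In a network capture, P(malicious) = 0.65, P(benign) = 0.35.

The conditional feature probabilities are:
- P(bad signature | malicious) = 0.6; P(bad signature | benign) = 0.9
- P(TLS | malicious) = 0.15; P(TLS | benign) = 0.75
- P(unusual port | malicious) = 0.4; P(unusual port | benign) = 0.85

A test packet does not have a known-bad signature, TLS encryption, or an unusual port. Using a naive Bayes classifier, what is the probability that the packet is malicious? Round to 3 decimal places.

0.990

malicious: 0.65 × (1−0.6) × (1−0.15) × (1−0.4) = 0.1326
benign: 0.35 × (1−0.9) × (1−0.75) × (1−0.85) = 0.0013125
P(malicious | x) = 0.1326 / 0.1339125 ≈ 0.990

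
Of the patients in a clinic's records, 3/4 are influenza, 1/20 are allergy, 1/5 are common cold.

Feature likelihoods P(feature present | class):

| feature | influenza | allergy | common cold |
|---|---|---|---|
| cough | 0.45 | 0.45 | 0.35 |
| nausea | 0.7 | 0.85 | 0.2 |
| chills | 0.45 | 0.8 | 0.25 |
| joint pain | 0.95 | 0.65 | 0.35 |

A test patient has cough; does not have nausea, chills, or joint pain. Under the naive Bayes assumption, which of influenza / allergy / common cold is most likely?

common cold

influenza: 0.75 × 0.45 × (1−0.7) × (1−0.45) × (1−0.95) = 0.002784375
allergy: 0.05 × 0.45 × (1−0.85) × (1−0.8) × (1−0.65) = 0.00023625
common cold: 0.2 × 0.35 × (1−0.2) × (1−0.25) × (1−0.35) = 0.0273
Highest score → common cold.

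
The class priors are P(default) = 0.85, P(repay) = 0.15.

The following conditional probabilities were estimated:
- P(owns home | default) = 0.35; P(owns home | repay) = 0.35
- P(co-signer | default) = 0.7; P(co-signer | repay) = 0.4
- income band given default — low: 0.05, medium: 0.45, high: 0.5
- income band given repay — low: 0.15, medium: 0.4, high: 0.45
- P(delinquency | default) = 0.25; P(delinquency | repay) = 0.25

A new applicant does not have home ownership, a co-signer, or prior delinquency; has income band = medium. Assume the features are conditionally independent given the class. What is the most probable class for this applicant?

default

default: 0.85 × (1−0.35) × (1−0.7) × 0.45 × (1−0.25) = 0.055940625
repay: 0.15 × (1−0.35) × (1−0.4) × 0.4 × (1−0.25) = 0.01755
Highest score → default.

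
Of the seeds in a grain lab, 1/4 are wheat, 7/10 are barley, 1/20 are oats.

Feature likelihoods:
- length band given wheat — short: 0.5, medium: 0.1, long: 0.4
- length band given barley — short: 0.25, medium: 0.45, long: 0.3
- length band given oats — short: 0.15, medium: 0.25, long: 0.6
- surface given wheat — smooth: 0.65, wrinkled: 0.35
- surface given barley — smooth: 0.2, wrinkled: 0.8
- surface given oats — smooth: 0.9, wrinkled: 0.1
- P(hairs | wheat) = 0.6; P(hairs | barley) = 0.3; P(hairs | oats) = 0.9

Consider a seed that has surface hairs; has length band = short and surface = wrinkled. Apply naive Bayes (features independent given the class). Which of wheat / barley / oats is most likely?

barley

wheat: 0.25 × 0.5 × 0.35 × 0.6 = 0.02625
barley: 0.7 × 0.25 × 0.8 × 0.3 = 0.042
oats: 0.05 × 0.15 × 0.1 × 0.9 = 0.000675
Highest score → barley.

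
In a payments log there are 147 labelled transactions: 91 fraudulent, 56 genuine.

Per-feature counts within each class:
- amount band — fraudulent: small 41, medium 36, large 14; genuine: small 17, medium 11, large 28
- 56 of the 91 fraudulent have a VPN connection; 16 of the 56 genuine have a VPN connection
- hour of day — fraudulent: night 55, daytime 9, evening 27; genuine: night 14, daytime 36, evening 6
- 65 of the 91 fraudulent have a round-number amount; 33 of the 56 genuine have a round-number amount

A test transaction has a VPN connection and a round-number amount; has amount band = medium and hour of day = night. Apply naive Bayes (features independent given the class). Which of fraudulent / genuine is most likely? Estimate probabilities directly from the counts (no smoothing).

fraudulent: (91/147) × (36/91) × (56/91) × (55/91) × (65/91) ≈ 0.0650616
genuine: (56/147) × (11/56) × (16/56) × (14/56) × (33/56) ≈ 0.00314973
Highest score → fraudulent.

fraudulent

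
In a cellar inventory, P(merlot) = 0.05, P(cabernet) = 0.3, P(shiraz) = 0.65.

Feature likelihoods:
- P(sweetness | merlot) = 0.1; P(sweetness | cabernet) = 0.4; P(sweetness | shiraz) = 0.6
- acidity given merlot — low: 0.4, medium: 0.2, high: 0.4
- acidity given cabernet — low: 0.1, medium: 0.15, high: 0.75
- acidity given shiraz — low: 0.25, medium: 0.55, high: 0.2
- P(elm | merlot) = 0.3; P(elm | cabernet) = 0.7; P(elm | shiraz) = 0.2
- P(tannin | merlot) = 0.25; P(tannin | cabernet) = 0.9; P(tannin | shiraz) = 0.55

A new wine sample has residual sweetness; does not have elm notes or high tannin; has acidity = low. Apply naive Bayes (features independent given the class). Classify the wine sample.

shiraz

merlot: 0.05 × 0.1 × 0.4 × (1−0.3) × (1−0.25) = 0.00105
cabernet: 0.3 × 0.4 × 0.1 × (1−0.7) × (1−0.9) = 0.00036
shiraz: 0.65 × 0.6 × 0.25 × (1−0.2) × (1−0.55) = 0.0351
Highest score → shiraz.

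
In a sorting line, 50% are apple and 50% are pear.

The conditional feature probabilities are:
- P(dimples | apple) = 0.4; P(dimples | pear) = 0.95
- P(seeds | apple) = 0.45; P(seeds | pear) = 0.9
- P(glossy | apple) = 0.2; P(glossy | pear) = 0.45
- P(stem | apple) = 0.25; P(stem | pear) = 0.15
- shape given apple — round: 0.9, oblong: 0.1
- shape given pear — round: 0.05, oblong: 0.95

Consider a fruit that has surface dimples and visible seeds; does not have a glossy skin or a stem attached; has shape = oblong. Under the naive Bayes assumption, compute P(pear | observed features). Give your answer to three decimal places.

0.972

apple: 0.5 × 0.4 × 0.45 × (1−0.2) × (1−0.25) × 0.1 = 0.0054
pear: 0.5 × 0.95 × 0.9 × (1−0.45) × (1−0.15) × 0.95 = 0.1898634375
P(pear | x) = 0.1898634375 / 0.1952634375 ≈ 0.972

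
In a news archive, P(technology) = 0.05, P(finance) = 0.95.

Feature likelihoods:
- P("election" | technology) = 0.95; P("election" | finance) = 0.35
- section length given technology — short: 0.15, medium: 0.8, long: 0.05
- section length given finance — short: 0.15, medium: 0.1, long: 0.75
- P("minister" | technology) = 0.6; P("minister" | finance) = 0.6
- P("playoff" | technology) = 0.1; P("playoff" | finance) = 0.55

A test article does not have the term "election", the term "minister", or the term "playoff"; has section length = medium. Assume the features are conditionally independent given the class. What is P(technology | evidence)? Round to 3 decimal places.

0.061

technology: 0.05 × (1−0.95) × 0.8 × (1−0.6) × (1−0.1) = 0.00072
finance: 0.95 × (1−0.35) × 0.1 × (1−0.6) × (1−0.55) = 0.011115
P(technology | x) = 0.00072 / 0.011835 ≈ 0.061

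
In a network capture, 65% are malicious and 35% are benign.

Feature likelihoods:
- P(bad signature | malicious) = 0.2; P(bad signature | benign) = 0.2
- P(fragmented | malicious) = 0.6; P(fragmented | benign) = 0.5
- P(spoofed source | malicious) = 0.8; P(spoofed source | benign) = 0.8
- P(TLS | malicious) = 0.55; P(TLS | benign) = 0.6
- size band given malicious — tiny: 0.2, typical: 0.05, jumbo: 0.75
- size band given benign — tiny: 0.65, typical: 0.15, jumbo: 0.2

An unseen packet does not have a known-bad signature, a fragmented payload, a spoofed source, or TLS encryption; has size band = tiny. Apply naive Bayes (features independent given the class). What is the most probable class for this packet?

benign

malicious: 0.65 × (1−0.2) × (1−0.6) × (1−0.8) × (1−0.55) × 0.2 = 0.003744
benign: 0.35 × (1−0.2) × (1−0.5) × (1−0.8) × (1−0.6) × 0.65 = 0.00728
Highest score → benign.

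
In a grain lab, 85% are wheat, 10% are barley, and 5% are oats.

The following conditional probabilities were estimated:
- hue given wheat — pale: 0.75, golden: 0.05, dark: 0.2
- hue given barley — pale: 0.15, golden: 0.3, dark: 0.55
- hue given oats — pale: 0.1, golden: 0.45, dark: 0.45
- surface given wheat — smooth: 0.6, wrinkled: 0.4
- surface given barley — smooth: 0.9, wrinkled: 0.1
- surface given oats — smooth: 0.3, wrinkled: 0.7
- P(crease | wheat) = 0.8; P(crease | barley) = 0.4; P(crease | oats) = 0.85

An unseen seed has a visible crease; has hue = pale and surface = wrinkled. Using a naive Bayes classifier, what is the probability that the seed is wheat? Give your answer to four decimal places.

wheat: 0.85 × 0.75 × 0.4 × 0.8 = 0.204
barley: 0.1 × 0.15 × 0.1 × 0.4 = 0.0006
oats: 0.05 × 0.1 × 0.7 × 0.85 = 0.002975
P(wheat | x) = 0.204 / 0.207575 ≈ 0.9828

0.9828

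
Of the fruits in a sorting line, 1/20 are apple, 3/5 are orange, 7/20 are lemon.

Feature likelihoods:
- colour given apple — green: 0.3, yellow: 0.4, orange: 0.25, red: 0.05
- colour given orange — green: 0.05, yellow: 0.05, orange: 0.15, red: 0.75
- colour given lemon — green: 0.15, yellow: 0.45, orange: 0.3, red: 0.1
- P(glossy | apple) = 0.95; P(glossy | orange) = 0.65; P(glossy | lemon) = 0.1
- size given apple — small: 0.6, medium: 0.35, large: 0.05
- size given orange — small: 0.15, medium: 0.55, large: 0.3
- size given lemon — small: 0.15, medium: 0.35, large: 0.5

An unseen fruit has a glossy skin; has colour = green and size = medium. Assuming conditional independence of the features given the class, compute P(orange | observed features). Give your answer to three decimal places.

0.611

apple: 0.05 × 0.3 × 0.95 × 0.35 = 0.0049875
orange: 0.6 × 0.05 × 0.65 × 0.55 = 0.010725
lemon: 0.35 × 0.15 × 0.1 × 0.35 = 0.0018375
P(orange | x) = 0.010725 / 0.01755 ≈ 0.611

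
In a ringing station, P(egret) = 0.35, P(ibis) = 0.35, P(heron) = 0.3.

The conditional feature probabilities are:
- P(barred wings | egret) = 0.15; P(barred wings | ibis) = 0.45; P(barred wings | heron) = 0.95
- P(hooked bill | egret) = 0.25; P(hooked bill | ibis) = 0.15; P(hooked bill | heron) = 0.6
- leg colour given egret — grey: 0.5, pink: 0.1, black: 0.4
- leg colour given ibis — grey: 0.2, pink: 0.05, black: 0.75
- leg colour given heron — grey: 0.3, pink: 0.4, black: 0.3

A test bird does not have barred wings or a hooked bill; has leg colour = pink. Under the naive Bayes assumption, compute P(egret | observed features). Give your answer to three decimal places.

0.678

egret: 0.35 × (1−0.15) × (1−0.25) × 0.1 = 0.0223125
ibis: 0.35 × (1−0.45) × (1−0.15) × 0.05 = 0.00818125
heron: 0.3 × (1−0.95) × (1−0.6) × 0.4 = 0.0024
P(egret | x) = 0.0223125 / 0.03289375 ≈ 0.678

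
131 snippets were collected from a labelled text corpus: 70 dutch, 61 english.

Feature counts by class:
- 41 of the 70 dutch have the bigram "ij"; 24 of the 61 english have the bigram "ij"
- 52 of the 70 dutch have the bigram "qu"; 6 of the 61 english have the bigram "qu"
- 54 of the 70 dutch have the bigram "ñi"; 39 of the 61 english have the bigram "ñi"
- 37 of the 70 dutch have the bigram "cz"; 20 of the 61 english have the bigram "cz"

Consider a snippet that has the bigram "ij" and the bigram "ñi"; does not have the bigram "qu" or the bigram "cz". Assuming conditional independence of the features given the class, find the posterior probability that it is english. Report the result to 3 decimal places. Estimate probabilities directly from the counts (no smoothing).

dutch: (70/131) × (41/70) × (18/70) × (54/70) × (33/70) ≈ 0.0292684
english: (61/131) × (24/61) × (55/61) × (39/61) × (41/61) ≈ 0.0709842
P(english | x) = 0.0709842 / 0.1002526 ≈ 0.708

0.708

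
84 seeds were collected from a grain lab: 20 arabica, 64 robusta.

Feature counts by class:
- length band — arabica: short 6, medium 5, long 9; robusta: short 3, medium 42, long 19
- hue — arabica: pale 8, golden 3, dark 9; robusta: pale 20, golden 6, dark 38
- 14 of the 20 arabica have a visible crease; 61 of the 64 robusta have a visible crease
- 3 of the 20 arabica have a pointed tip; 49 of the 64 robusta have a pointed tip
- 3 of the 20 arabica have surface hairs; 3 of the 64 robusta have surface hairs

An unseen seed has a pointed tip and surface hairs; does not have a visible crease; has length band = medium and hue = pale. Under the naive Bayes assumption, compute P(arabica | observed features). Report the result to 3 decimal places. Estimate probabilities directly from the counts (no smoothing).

0.379

arabica: (20/84) × (5/20) × (8/20) × (6/20) × (3/20) × (3/20) ≈ 0.000160714
robusta: (64/84) × (42/64) × (20/64) × (3/64) × (49/64) × (3/64) = 0.00026285648345947265625
P(arabica | x) = 0.000160714 / 0.00042357048345947265625 ≈ 0.379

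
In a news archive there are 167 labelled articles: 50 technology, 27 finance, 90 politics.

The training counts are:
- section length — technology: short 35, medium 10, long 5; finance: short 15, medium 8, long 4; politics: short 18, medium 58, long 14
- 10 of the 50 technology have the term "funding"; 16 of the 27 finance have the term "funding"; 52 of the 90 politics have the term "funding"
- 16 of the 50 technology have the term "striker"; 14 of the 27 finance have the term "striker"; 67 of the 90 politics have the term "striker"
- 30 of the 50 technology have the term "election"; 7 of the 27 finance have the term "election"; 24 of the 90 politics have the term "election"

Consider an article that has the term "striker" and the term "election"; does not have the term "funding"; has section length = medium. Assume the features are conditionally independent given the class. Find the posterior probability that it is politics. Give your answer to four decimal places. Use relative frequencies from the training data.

technology: (50/167) × (10/50) × (40/50) × (16/50) × (30/50) ≈ 0.0091976
finance: (27/167) × (8/27) × (11/27) × (14/27) × (7/27) ≈ 0.00262362
politics: (90/167) × (58/90) × (38/90) × (67/90) × (24/90) ≈ 0.0291108
P(politics | x) = 0.0291108 / 0.04093202 ≈ 0.7112

0.7112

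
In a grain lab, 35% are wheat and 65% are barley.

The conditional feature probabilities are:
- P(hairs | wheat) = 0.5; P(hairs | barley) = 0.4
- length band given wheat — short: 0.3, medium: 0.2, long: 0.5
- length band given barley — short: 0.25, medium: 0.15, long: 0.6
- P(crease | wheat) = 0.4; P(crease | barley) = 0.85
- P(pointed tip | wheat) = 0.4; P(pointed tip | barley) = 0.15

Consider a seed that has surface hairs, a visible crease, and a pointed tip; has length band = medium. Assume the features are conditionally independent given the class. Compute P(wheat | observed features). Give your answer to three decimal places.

0.530

wheat: 0.35 × 0.5 × 0.2 × 0.4 × 0.4 = 0.0056
barley: 0.65 × 0.4 × 0.15 × 0.85 × 0.15 = 0.0049725
P(wheat | x) = 0.0056 / 0.0105725 ≈ 0.530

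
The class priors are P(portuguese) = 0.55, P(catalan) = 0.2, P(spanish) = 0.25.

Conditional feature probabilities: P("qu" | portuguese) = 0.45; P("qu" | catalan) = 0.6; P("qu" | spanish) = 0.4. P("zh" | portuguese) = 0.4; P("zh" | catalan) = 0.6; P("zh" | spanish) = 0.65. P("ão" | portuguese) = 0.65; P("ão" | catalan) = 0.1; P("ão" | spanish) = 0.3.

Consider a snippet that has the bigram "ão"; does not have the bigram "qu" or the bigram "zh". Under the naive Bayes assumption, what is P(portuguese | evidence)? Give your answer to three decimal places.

0.862

portuguese: 0.55 × (1−0.45) × (1−0.4) × 0.65 = 0.117975
catalan: 0.2 × (1−0.6) × (1−0.6) × 0.1 = 0.0032
spanish: 0.25 × (1−0.4) × (1−0.65) × 0.3 = 0.01575
P(portuguese | x) = 0.117975 / 0.136925 ≈ 0.862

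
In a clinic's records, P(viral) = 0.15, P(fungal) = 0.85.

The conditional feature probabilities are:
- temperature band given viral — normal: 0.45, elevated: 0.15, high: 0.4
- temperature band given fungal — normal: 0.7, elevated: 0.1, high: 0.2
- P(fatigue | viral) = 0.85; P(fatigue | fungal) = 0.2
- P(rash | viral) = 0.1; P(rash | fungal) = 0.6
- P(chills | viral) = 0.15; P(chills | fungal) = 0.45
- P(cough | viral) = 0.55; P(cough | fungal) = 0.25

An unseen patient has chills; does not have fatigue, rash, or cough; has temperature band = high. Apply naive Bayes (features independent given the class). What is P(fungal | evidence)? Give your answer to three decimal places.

0.971

viral: 0.15 × 0.4 × (1−0.85) × (1−0.1) × 0.15 × (1−0.55) = 0.00054675
fungal: 0.85 × 0.2 × (1−0.2) × (1−0.6) × 0.45 × (1−0.25) = 0.01836
P(fungal | x) = 0.01836 / 0.01890675 ≈ 0.971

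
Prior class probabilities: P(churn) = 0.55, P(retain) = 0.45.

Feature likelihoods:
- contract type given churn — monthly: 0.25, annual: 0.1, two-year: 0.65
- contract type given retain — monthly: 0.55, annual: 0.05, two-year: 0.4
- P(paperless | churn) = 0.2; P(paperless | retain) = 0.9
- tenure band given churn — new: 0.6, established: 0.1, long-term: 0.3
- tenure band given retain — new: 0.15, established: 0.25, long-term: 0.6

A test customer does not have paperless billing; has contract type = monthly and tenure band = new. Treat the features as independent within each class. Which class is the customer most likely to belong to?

churn: 0.55 × 0.25 × (1−0.2) × 0.6 = 0.066
retain: 0.45 × 0.55 × (1−0.9) × 0.15 = 0.0037125
Highest score → churn.

churn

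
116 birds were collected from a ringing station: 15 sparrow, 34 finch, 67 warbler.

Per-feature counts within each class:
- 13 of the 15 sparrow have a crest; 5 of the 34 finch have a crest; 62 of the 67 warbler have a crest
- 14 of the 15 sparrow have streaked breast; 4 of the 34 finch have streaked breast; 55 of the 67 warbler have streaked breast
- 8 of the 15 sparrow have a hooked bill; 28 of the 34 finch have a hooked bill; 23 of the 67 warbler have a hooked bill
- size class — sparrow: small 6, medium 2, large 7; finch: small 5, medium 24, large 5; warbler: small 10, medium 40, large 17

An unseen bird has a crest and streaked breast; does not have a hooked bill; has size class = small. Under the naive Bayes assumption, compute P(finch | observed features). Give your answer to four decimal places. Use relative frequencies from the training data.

0.0021

sparrow: (15/116) × (13/15) × (14/15) × (7/15) × (6/15) ≈ 0.0195249
finch: (34/116) × (5/34) × (4/34) × (6/34) × (5/34) ≈ 0.0001316
warbler: (67/116) × (62/67) × (55/67) × (44/67) × (10/67) ≈ 0.0430056
P(finch | x) = 0.0001316 / 0.0626621 ≈ 0.0021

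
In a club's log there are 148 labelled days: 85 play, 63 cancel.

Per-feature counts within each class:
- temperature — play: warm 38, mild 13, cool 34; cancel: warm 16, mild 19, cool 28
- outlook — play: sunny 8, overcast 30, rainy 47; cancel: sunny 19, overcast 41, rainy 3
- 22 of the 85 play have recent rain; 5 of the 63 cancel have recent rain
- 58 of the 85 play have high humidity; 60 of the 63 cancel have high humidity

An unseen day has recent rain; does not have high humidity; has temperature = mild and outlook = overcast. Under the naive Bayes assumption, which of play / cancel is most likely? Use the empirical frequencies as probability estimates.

play: (85/148) × (13/85) × (30/85) × (22/85) × (27/85) ≈ 0.00254878
cancel: (63/148) × (19/63) × (41/63) × (5/63) × (3/63) ≈ 0.000315751
Highest score → play.

play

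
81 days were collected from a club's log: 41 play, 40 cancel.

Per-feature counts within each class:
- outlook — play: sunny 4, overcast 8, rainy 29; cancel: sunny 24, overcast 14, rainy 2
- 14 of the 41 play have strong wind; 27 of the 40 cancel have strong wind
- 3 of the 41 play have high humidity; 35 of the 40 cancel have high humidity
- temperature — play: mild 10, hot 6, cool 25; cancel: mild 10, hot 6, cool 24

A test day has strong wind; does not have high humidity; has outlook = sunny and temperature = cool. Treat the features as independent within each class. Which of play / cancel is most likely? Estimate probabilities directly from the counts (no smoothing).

play: (41/81) × (4/41) × (14/41) × (38/41) × (25/41) ≈ 0.00952961
cancel: (40/81) × (24/40) × (27/40) × (5/40) × (24/40) = 0.015
Highest score → cancel.

cancel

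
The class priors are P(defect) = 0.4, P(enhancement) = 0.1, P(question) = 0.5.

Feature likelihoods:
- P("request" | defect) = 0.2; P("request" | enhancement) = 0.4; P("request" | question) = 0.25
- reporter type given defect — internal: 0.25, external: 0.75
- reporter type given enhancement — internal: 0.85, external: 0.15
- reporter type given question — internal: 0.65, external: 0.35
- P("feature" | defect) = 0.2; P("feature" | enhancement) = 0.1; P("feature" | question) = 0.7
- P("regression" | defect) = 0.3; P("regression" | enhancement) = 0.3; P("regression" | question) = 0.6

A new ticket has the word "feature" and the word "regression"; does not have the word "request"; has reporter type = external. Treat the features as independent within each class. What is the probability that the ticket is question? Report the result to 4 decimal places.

0.7898

defect: 0.4 × (1−0.2) × 0.75 × 0.2 × 0.3 = 0.0144
enhancement: 0.1 × (1−0.4) × 0.15 × 0.1 × 0.3 = 0.00027
question: 0.5 × (1−0.25) × 0.35 × 0.7 × 0.6 = 0.055125
P(question | x) = 0.055125 / 0.069795 ≈ 0.7898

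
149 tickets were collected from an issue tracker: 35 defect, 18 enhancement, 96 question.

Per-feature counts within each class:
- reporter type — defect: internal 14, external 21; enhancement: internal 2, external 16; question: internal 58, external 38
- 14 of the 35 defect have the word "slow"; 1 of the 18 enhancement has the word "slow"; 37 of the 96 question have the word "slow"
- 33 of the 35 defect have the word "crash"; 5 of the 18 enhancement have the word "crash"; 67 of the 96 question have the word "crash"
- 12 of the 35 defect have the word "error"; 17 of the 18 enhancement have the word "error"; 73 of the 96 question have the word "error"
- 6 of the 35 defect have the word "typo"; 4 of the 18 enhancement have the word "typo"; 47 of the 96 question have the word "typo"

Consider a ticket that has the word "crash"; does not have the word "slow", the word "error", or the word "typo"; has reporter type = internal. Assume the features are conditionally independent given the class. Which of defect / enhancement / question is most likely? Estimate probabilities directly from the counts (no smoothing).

defect: (35/149) × (14/35) × (21/35) × (33/35) × (23/35) × (29/35) ≈ 0.028942
enhancement: (18/149) × (2/18) × (17/18) × (5/18) × (1/18) × (14/18) ≈ 0.00015216
question: (96/149) × (58/96) × (59/96) × (67/96) × (23/96) × (49/96) ≈ 0.0204177
Highest score → defect.

defect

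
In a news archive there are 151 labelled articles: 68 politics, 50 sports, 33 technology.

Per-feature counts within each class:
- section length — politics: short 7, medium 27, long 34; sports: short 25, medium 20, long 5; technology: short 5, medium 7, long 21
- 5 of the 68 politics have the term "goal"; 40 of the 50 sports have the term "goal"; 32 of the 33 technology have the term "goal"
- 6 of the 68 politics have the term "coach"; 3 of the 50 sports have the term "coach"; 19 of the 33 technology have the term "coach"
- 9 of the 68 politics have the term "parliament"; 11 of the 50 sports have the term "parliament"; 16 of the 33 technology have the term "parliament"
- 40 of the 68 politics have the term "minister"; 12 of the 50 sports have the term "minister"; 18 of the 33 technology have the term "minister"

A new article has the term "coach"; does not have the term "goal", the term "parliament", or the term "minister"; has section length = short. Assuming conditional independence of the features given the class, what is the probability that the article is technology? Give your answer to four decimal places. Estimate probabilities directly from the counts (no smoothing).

politics: (68/151) × (7/68) × (63/68) × (6/68) × (59/68) × (28/68) ≈ 0.0013539
sports: (50/151) × (25/50) × (10/50) × (3/50) × (39/50) × (38/50) ≈ 0.00117775
technology: (33/151) × (5/33) × (1/33) × (19/33) × (17/33) × (15/33) ≈ 0.000135279
P(technology | x) = 0.000135279 / 0.002666929 ≈ 0.0507

0.0507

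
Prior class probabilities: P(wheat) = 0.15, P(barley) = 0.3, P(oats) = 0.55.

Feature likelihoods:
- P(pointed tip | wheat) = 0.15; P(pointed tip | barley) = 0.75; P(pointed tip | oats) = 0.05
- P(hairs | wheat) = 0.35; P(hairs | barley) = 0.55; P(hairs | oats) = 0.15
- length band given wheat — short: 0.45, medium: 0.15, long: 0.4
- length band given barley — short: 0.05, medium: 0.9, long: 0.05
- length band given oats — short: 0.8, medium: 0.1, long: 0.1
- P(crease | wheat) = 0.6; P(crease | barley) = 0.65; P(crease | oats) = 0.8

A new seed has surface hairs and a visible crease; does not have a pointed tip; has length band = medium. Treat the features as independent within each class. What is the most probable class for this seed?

wheat: 0.15 × (1−0.15) × 0.35 × 0.15 × 0.6 = 0.00401625
barley: 0.3 × (1−0.75) × 0.55 × 0.9 × 0.65 = 0.02413125
oats: 0.55 × (1−0.05) × 0.15 × 0.1 × 0.8 = 0.00627
Highest score → barley.

barley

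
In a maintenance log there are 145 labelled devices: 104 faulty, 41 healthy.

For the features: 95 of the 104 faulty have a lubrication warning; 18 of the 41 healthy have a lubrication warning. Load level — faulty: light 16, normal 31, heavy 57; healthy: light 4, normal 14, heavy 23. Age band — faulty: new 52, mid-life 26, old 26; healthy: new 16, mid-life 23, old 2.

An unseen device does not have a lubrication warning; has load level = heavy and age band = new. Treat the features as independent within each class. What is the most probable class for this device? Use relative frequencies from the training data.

faulty: (104/145) × (9/104) × (57/104) × (52/104) ≈ 0.0170093
healthy: (41/145) × (23/41) × (23/41) × (16/41) ≈ 0.0347248
Highest score → healthy.

healthy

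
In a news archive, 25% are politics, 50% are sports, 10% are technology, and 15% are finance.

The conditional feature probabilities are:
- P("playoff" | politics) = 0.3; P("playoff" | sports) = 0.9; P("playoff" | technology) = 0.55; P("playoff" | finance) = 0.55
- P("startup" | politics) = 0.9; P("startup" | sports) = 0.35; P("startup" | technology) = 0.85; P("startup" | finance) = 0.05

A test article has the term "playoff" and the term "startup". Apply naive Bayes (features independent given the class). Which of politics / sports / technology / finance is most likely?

sports

politics: 0.25 × 0.3 × 0.9 = 0.0675
sports: 0.5 × 0.9 × 0.35 = 0.1575
technology: 0.1 × 0.55 × 0.85 = 0.04675
finance: 0.15 × 0.55 × 0.05 = 0.004125
Highest score → sports.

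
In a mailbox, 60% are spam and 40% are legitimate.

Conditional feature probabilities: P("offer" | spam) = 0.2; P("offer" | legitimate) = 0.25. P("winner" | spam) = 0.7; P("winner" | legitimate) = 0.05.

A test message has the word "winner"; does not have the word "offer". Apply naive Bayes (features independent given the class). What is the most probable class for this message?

spam

spam: 0.6 × (1−0.2) × 0.7 = 0.336
legitimate: 0.4 × (1−0.25) × 0.05 = 0.015
Highest score → spam.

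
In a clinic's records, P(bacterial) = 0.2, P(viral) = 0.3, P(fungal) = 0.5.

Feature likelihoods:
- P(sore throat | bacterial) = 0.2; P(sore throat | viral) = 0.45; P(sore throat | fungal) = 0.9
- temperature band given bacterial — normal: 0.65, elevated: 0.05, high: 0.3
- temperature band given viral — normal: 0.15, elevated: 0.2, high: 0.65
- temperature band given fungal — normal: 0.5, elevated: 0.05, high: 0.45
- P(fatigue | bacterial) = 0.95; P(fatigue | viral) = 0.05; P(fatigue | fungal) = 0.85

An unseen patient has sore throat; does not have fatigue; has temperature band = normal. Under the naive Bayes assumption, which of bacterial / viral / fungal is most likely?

bacterial: 0.2 × 0.2 × 0.65 × (1−0.95) = 0.0013
viral: 0.3 × 0.45 × 0.15 × (1−0.05) = 0.0192375
fungal: 0.5 × 0.9 × 0.5 × (1−0.85) = 0.03375
Highest score → fungal.

fungal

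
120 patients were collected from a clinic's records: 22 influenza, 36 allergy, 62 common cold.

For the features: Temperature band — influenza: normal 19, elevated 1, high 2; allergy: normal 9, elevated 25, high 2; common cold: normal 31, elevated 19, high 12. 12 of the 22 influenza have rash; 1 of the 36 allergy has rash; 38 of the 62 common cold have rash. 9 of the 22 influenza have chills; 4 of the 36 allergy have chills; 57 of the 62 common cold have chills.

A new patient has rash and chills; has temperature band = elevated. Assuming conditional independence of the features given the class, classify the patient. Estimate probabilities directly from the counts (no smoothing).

influenza: (22/120) × (1/22) × (12/22) × (9/22) ≈ 0.0018595
allergy: (36/120) × (25/36) × (1/36) × (4/36) ≈ 0.000643004
common cold: (62/120) × (19/62) × (38/62) × (57/62) ≈ 0.089217
Highest score → common cold.

common cold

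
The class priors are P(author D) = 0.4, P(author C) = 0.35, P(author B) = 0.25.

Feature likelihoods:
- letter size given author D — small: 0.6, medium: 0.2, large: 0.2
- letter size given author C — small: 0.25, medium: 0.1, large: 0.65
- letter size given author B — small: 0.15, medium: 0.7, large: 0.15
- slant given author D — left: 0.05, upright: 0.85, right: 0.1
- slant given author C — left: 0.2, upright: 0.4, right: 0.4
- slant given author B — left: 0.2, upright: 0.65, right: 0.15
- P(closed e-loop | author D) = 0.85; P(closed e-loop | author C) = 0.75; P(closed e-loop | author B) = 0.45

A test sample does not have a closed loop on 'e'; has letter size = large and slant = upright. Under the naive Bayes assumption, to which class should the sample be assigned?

author C

author D: 0.4 × 0.2 × 0.85 × (1−0.85) = 0.0102
author C: 0.35 × 0.65 × 0.4 × (1−0.75) = 0.02275
author B: 0.25 × 0.15 × 0.65 × (1−0.45) = 0.01340625
Highest score → author C.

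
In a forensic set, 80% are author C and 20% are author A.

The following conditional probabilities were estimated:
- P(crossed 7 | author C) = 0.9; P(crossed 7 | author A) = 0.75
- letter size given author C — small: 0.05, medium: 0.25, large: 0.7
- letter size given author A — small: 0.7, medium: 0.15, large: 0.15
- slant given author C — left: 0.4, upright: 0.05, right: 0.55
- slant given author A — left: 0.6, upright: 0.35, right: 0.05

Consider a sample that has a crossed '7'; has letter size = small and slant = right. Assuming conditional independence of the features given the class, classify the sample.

author C: 0.8 × 0.9 × 0.05 × 0.55 = 0.0198
author A: 0.2 × 0.75 × 0.7 × 0.05 = 0.00525
Highest score → author C.

author C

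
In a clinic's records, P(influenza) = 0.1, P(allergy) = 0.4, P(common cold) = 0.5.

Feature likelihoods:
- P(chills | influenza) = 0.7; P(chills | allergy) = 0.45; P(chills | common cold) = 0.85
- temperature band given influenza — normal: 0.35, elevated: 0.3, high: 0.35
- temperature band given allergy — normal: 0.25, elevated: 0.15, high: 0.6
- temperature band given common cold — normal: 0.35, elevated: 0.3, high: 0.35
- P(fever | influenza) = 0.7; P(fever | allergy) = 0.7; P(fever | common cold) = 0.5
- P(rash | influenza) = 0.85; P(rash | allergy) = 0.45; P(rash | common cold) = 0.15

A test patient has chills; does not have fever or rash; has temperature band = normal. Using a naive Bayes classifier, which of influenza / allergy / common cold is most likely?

influenza: 0.1 × 0.7 × 0.35 × (1−0.7) × (1−0.85) = 0.0011025
allergy: 0.4 × 0.45 × 0.25 × (1−0.7) × (1−0.45) = 0.007425
common cold: 0.5 × 0.85 × 0.35 × (1−0.5) × (1−0.15) = 0.06321875
Highest score → common cold.

common cold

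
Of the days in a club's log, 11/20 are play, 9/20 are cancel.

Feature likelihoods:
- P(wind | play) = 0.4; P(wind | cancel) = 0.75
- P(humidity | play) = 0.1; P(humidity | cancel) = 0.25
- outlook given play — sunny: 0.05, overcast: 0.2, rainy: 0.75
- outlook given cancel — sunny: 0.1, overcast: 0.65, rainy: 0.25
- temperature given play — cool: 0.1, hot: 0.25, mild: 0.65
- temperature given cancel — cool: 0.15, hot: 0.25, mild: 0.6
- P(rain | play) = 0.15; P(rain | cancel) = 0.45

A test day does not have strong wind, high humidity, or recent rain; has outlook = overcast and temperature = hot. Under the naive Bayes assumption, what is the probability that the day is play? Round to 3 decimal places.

play: 0.55 × (1−0.4) × (1−0.1) × 0.2 × 0.25 × (1−0.15) = 0.0126225
cancel: 0.45 × (1−0.75) × (1−0.25) × 0.65 × 0.25 × (1−0.45) = 0.007541015625
P(play | x) = 0.0126225 / 0.020163515625 ≈ 0.626

0.626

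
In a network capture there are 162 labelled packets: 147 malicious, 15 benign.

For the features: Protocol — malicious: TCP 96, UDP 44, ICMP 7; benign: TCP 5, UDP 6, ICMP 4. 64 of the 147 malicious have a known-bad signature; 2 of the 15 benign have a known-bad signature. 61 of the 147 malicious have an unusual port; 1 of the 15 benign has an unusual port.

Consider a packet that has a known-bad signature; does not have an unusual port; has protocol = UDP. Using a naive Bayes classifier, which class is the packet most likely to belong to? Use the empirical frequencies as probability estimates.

malicious

malicious: (147/162) × (44/147) × (64/147) × (86/147) ≈ 0.0691801
benign: (15/162) × (6/15) × (2/15) × (14/15) ≈ 0.00460905
Highest score → malicious.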